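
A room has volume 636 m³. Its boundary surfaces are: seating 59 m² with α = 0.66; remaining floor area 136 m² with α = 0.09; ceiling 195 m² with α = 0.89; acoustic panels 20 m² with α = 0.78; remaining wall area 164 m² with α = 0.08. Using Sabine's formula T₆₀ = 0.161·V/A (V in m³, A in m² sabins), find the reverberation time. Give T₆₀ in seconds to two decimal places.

Total absorption A = 59·0.66 + 136·0.09 + 195·0.89 + 20·0.78 + 164·0.08 = 253.45 m² sabins.
T₆₀ = 0.161·V/A = 0.161·636/253.45 = 0.404 s.

0.40 s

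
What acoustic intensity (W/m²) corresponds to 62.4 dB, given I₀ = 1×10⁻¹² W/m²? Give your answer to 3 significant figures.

1.74e-06 W/m²

I/I₀ = 10^(62.4/10) = 1.738e+06, so I = 1.738e+06 × 10⁻¹² W/m².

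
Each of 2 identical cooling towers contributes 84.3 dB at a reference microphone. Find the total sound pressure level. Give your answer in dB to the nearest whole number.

87 dB

L_total = L₁ + 10·log₁₀ N for N identical incoherent sources.
L_total = 84.3 + 10·log₁₀(2) = 84.3 + 3.010 = 87.31 dB.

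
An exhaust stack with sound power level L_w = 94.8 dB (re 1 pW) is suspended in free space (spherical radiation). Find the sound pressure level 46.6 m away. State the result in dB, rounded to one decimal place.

The power spreads over a sphere of area 4π·r², so L_p = L_w − 10·log₁₀(4π·r²).
4π·r² = 2.729e+04 m², 10·log₁₀ of that is 44.360 dB.
L_p = 94.8 − 44.360 = 50.44 dB.

50.4 dB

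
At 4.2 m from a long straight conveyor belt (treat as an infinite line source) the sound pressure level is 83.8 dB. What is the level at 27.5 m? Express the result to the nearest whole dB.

Line-source attenuation: ΔL = 10·log₁₀(r₂/r₁) = 10·log₁₀(27.5/4.2) = 8.161 dB.
L₂ = 83.8 − 10·log₁₀(27.5/4.2) = 83.8 − 8.161 = 75.64 dB.

76 dB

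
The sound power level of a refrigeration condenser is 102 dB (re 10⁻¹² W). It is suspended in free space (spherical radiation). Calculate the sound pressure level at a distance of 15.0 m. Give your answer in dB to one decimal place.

67.5 dB

L_p = L_w − 10·log₁₀(4π·r²) with r = 15.0 m.
4π·r² = 2827 m², 10·log₁₀ of that is 34.514 dB.
L_p = 102 − 34.514 = 67.49 dB.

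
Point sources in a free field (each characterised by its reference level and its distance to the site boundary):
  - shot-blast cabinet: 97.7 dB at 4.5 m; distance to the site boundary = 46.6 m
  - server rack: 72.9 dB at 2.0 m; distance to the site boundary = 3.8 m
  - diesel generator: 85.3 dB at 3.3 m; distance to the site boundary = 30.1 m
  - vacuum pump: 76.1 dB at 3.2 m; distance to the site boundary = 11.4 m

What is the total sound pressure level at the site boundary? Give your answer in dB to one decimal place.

78.3 dB

First find each source's level at the receiver (point-source: −20·log₁₀(r/r_ref)), then combine on an intensity basis.
shot-blast cabinet: 97.7 − 20·log₁₀(46.6/4.5) = 97.7 − 20.30 = 77.40 dB.
server rack: 72.9 − 20·log₁₀(3.8/2.0) = 72.9 − 5.58 = 67.32 dB.
diesel generator: 85.3 − 20·log₁₀(30.1/3.3) = 85.3 − 19.20 = 66.10 dB.
vacuum pump: 76.1 − 20·log₁₀(11.4/3.2) = 76.1 − 11.04 = 65.06 dB.
Σ 10^(L/10) = 6.759e+07 → L_total = 10·log₁₀(6.759e+07) = 78.30 dB.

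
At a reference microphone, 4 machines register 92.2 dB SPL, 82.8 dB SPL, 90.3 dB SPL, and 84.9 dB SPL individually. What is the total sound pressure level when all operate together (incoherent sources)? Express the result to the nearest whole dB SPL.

95 dB SPL

For uncorrelated sources the intensities add, so convert each level to linear form, sum, and take 10·log₁₀ of the total.
Σ 10^(L/10) = 10^(92.2/10) + 10^(82.8/10) + 10^(90.3/10) + 10^(84.9/10) = 3.231e+09.
L_total = 10·log₁₀(3.231e+09) = 95.09 dB SPL.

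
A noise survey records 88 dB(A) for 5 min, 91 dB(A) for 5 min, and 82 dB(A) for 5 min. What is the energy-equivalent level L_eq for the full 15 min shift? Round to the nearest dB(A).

Weight each interval's intensity by its duration and average over T = 15 min:
Σ tᵢ·10^(Lᵢ/10) = 5·10^(88/10) + 5·10^(91/10) + 5·10^(82/10) = 1.024e+10.
L_eq = 10·log₁₀(1.024e+10/15) = 88.34 dB(A).

88 dB(A)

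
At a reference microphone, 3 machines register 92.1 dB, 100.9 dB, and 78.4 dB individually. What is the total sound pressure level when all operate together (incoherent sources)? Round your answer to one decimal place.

For uncorrelated sources the intensities add, so convert each level to linear form, sum, and take 10·log₁₀ of the total.
Σ 10^(L/10) = 10^(92.1/10) + 10^(100.9/10) + 10^(78.4/10) = 1.399e+10.
L_total = 10·log₁₀(1.399e+10) = 101.46 dB.

101.5 dB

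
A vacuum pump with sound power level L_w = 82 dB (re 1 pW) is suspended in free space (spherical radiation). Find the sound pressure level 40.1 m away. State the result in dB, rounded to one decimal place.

38.9 dB

The power spreads over a sphere of area 4π·r², so L_p = L_w − 10·log₁₀(4π·r²).
4π·r² = 2.021e+04 m², 10·log₁₀ of that is 43.055 dB.
L_p = 82 − 43.055 = 38.95 dB.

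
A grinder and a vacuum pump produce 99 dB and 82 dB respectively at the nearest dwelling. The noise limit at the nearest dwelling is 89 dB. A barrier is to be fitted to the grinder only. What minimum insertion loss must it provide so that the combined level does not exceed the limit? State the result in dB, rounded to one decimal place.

11.0 dB

Fixed contribution from the other source: Σ 10^(L/10) = 10^(82/10) = 1.585e+08 (82.00 dB).
The limit corresponds to 10^(89/10) = 7.943e+08; subtracting the fixed part leaves 6.358e+08 for the grinder, i.e. 88.03 dB.
Required insertion loss = 99 − 88.03 = 10.97 dB.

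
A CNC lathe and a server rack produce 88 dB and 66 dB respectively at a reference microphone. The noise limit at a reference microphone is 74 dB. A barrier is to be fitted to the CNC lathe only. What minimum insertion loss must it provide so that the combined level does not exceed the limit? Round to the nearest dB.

15 dB

The untreated sources together contribute 10^(66/10) = 3.981e+06, i.e. 66.00 dB.
The limit corresponds to 10^(74/10) = 2.512e+07; subtracting the fixed part leaves 2.114e+07 for the CNC lathe, i.e. 73.25 dB.
So the CNC lathe must be reduced from 88 to 73.25 dB: IL = 14.75 dB.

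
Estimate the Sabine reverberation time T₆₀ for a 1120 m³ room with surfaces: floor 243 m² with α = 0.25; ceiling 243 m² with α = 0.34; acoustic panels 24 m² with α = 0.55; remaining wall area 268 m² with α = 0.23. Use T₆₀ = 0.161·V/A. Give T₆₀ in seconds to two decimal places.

0.83 s

A = Σ Sᵢαᵢ = 243·0.25 + 243·0.34 + 24·0.55 + 268·0.23 = 218.21 m².
T₆₀ = 0.161·V/A = 0.161·1120/218.21 = 0.826 s.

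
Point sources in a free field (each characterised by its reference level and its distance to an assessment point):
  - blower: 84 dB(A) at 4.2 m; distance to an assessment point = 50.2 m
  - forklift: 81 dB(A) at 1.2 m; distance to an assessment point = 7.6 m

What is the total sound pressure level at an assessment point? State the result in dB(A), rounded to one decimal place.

First find each source's level at the receiver (point-source: −20·log₁₀(r/r_ref)), then combine on an intensity basis.
blower: 84 − 20·log₁₀(50.2/4.2) = 84 − 21.55 = 62.45 dB(A).
forklift: 81 − 20·log₁₀(7.6/1.2) = 81 − 16.03 = 64.97 dB(A).
Σ 10^(L/10) = 4.897e+06 → L_total = 10·log₁₀(4.897e+06) = 66.90 dB(A).

66.9 dB(A)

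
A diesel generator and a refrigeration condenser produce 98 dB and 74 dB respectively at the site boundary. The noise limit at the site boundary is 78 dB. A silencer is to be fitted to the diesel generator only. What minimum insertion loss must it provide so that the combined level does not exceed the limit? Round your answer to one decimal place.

22.2 dB

The untreated sources together contribute 10^(74/10) = 2.512e+07, i.e. 74.00 dB.
The limit corresponds to 10^(78/10) = 6.310e+07; subtracting the fixed part leaves 3.798e+07 for the diesel generator, i.e. 75.80 dB.
Required insertion loss = 98 − 75.80 = 22.20 dB.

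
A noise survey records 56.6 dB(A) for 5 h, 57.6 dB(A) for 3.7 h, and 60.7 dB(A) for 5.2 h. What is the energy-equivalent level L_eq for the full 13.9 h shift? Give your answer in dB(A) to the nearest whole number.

The energy average is taken in the linear domain: L_eq = 10·log₁₀[(Σ tᵢ·10^(Lᵢ/10))/T], T = 13.9 h.
Σ tᵢ·10^(Lᵢ/10) = 5·10^(56.6/10) + 3.7·10^(57.6/10) + 5.2·10^(60.7/10) = 1.052e+07.
L_eq = 10·log₁₀(1.052e+07/13.9) = 58.79 dB(A).

59 dB(A)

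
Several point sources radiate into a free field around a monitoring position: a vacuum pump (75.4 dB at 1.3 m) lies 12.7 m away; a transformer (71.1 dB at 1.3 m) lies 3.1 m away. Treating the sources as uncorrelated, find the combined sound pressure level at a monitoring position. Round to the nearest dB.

64 dB

Apply inverse-square spreading to bring every level to the receiver, then sum 10^(L/10).
vacuum pump: 75.4 − 20·log₁₀(12.7/1.3) = 75.4 − 19.80 = 55.60 dB.
transformer: 71.1 − 20·log₁₀(3.1/1.3) = 71.1 − 7.55 = 63.55 dB.
Σ 10^(L/10) = 2.629e+06 → L_total = 10·log₁₀(2.629e+06) = 64.20 dB.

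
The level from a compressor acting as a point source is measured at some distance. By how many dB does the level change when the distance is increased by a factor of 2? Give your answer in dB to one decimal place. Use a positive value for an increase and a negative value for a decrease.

-6.0 dB

With spherical spreading the level changes by −20·log₁₀(r₂/r₁).
ΔL = −20·log₁₀(2) = -6.02 dB.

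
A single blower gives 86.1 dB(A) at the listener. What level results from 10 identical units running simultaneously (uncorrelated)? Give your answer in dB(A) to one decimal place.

With 10 equal, uncorrelated contributions the intensity is 10× that of one unit, giving a rise of 10·log₁₀ 10.
L_total = 86.1 + 10·log₁₀(10) = 86.1 + 10.000 = 96.10 dB(A).

96.1 dB(A)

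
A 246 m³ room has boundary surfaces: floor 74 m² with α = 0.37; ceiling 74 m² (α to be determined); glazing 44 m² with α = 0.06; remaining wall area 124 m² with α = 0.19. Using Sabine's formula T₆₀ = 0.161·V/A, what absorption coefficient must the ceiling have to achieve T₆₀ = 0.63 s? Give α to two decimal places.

0.13

From T₆₀ = 0.161·V/A, the target T₆₀ = 0.63 s needs A = 0.161·246/0.63 = 62.87 m².
Absorption from the other surfaces = 74·0.37 + 44·0.06 + 124·0.19 = 53.58 m², so the ceiling must supply 9.29 m² over 74 m².
α = 9.29/74 = 0.125.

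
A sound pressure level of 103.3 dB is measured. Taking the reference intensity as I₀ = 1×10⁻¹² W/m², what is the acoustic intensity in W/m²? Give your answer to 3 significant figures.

L = 10·log₁₀(I/I₀) ⇒ I = I₀·10^(L/10) = 10⁻¹² × 10^10.33.

0.0214 W/m²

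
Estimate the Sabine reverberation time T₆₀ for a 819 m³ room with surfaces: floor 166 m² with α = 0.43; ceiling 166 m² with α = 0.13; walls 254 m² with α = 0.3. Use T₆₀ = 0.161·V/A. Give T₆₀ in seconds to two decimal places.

Total absorption A = 166·0.43 + 166·0.13 + 254·0.3 = 169.16 m² sabins.
T₆₀ = 0.161 × 819 / 169.16 = 0.779 s.

0.78 s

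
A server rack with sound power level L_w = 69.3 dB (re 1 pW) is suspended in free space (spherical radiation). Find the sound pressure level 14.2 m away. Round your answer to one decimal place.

L_p = L_w − 10·log₁₀(4π·r²) with r = 14.2 m.
4π·r² = 2534 m², 10·log₁₀ of that is 34.038 dB.
L_p = 69.3 − 34.038 = 35.26 dB.

35.3 dB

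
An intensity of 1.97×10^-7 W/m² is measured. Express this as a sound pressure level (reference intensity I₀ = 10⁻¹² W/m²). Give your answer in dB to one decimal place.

52.9 dB

Dividing by I₀ shifts the exponent by 12: I/I₀ = 1.97×10^5.
L = 10·(0.2945 + 5) = 52.94 dB.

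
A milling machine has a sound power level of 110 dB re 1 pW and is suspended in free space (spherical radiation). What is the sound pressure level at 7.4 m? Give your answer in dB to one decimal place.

The power spreads over a sphere of area 4π·r², so L_p = L_w − 10·log₁₀(4π·r²).
4π·r² = 688.1 m², 10·log₁₀ of that is 28.377 dB.
L_p = 110 − 28.377 = 81.62 dB.

81.6 dB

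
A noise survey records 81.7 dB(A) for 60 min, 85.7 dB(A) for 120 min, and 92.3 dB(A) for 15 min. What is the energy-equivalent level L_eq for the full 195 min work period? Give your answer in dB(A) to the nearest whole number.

86 dB(A)

L_eq = 10·log₁₀[(1/T)·Σ tᵢ·10^(Lᵢ/10)] with T = 195 min.
Σ tᵢ·10^(Lᵢ/10) = 60·10^(81.7/10) + 120·10^(85.7/10) + 15·10^(92.3/10) = 7.893e+10.
L_eq = 10·log₁₀(7.893e+10/195) = 86.07 dB(A).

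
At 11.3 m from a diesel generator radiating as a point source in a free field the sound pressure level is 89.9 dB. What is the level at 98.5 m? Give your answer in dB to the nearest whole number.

71 dB

Spherical spreading from a point source gives a 20·log₁₀(r₂/r₁) drop.
L₂ = 89.9 − 20·log₁₀(98.5/11.3) = 89.9 − 18.807 = 71.09 dB.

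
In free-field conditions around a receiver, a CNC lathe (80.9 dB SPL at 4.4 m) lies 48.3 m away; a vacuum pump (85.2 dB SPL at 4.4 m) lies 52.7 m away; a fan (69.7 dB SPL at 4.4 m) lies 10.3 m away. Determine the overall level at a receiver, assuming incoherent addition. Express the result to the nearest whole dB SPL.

Propagate each source to the receiver with L = L_ref − 20·log₁₀(r/r_ref), then add intensities.
CNC lathe: 80.9 − 20·log₁₀(48.3/4.4) = 80.9 − 20.81 = 60.09 dB SPL.
vacuum pump: 85.2 − 20·log₁₀(52.7/4.4) = 85.2 − 21.57 = 63.63 dB SPL.
fan: 69.7 − 20·log₁₀(10.3/4.4) = 69.7 − 7.39 = 62.31 dB SPL.
Σ 10^(L/10) = 5.032e+06 → L_total = 10·log₁₀(5.032e+06) = 67.02 dB SPL.

67 dB SPL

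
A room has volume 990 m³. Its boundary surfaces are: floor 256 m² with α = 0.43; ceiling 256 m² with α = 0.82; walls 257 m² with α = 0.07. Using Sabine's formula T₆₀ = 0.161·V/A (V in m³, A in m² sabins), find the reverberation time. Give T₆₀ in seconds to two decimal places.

A = Σ Sᵢαᵢ = 256·0.43 + 256·0.82 + 257·0.07 = 337.99 m².
T₆₀ = 0.161·V/A = 0.161·990/337.99 = 0.472 s.

0.47 s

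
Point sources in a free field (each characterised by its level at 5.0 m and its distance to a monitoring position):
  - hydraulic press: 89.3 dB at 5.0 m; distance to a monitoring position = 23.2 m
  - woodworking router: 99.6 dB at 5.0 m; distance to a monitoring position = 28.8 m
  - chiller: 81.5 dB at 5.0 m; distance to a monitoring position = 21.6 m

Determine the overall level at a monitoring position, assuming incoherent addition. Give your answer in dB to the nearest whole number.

85 dB

Propagate each source to the receiver with L = L_ref − 20·log₁₀(r/r_ref), then add intensities.
hydraulic press: 89.3 − 20·log₁₀(23.2/5.0) = 89.3 − 13.33 = 75.97 dB.
woodworking router: 99.6 − 20·log₁₀(28.8/5.0) = 99.6 − 15.21 = 84.39 dB.
chiller: 81.5 − 20·log₁₀(21.6/5.0) = 81.5 − 12.71 = 68.79 dB.
Σ 10^(L/10) = 3.220e+08 → L_total = 10·log₁₀(3.220e+08) = 85.08 dB.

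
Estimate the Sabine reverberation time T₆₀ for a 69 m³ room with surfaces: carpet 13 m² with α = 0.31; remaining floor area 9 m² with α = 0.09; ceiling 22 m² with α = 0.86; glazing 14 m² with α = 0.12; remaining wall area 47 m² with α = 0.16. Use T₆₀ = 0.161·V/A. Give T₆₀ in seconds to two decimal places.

0.34 s

A = Σ Sᵢαᵢ = 13·0.31 + 9·0.09 + 22·0.86 + 14·0.12 + 47·0.16 = 32.96 m².
T₆₀ = 0.161 × 69 / 32.96 = 0.337 s.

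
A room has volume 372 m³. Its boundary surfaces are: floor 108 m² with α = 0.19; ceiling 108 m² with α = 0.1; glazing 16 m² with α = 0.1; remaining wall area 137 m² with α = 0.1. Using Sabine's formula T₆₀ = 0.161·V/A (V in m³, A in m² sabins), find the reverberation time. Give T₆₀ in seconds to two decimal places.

1.28 s

Summing Sᵢαᵢ: 108·0.19 + 108·0.1 + 16·0.1 + 137·0.1 = 46.62 m².
T₆₀ = 0.161·V/A = 0.161·372/46.62 = 1.285 s.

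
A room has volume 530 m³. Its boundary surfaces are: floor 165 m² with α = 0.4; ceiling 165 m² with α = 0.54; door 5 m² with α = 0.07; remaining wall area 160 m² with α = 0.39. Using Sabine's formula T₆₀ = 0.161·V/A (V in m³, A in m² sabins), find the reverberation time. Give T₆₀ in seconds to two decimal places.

0.39 s

A = Σ Sᵢαᵢ = 165·0.4 + 165·0.54 + 5·0.07 + 160·0.39 = 217.85 m².
T₆₀ = 0.161·V/A = 0.161·530/217.85 = 0.392 s.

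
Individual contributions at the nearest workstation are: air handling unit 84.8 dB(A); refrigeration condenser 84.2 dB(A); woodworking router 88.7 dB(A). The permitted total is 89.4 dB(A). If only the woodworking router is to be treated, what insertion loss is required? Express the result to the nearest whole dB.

4 dB

The untreated sources together contribute 10^(84.8/10) + 10^(84.2/10) = 5.650e+08, i.e. 87.52 dB(A).
To meet 89.4 dB(A) overall, the treated woodworking router may contribute at most 10^(89.4/10) − 5.650e+08 = 3.059e+08, i.e. 84.86 dB(A).
So the woodworking router must be reduced from 88.7 to 84.86 dB(A): IL = 3.84 dB.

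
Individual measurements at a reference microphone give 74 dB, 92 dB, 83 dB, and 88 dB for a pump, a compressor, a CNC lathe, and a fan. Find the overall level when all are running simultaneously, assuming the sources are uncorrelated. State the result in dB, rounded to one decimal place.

Incoherent sources combine by intensity addition: L_total = 10·log₁₀(Σ 10^(L_i/10)).
Σ 10^(L/10) = 10^(74/10) + 10^(92/10) + 10^(83/10) + 10^(88/10) = 2.440e+09.
L_total = 10·log₁₀(2.440e+09) = 93.87 dB.

93.9 dB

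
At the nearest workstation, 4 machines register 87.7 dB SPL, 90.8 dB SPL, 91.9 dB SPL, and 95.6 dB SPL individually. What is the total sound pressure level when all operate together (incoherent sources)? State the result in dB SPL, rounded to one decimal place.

For uncorrelated sources the intensities add, so convert each level to linear form, sum, and take 10·log₁₀ of the total.
Σ 10^(L/10) = 10^(87.7/10) + 10^(90.8/10) + 10^(91.9/10) + 10^(95.6/10) = 6.971e+09.
L_total = 10·log₁₀(6.971e+09) = 98.43 dB SPL.

98.4 dB SPL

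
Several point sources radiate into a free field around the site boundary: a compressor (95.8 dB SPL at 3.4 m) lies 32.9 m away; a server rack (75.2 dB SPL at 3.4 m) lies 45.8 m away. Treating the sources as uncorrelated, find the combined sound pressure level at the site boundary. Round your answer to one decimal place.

76.1 dB SPL

Apply inverse-square spreading to bring every level to the receiver, then sum 10^(L/10).
compressor: 95.8 − 20·log₁₀(32.9/3.4) = 95.8 − 19.71 = 76.09 dB SPL.
server rack: 75.2 − 20·log₁₀(45.8/3.4) = 75.2 − 22.59 = 52.61 dB SPL.
Σ 10^(L/10) = 4.079e+07 → L_total = 10·log₁₀(4.079e+07) = 76.11 dB SPL.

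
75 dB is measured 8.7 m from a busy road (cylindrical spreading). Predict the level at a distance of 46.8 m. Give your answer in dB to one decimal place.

67.7 dB

For a line source, L₂ = L₁ − 10·log₁₀(r₂/r₁).
L₂ = 75 − 10·log₁₀(46.8/8.7) = 75 − 7.307 = 67.69 dB.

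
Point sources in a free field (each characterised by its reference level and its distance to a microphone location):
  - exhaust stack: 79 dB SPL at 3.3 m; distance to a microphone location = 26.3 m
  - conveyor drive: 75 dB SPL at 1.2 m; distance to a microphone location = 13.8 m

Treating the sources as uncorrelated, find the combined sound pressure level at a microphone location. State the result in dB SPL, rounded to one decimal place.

61.7 dB SPL

First find each source's level at the receiver (point-source: −20·log₁₀(r/r_ref)), then combine on an intensity basis.
exhaust stack: 79 − 20·log₁₀(26.3/3.3) = 79 − 18.03 = 60.97 dB SPL.
conveyor drive: 75 − 20·log₁₀(13.8/1.2) = 75 − 21.21 = 53.79 dB SPL.
Σ 10^(L/10) = 1.490e+06 → L_total = 10·log₁₀(1.490e+06) = 61.73 dB SPL.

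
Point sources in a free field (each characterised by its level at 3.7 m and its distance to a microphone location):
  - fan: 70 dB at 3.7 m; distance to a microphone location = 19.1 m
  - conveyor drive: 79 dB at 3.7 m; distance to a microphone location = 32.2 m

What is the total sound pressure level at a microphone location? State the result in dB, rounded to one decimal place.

Propagate each source to the receiver with L = L_ref − 20·log₁₀(r/r_ref), then add intensities.
fan: 70 − 20·log₁₀(19.1/3.7) = 70 − 14.26 = 55.74 dB.
conveyor drive: 79 − 20·log₁₀(32.2/3.7) = 79 − 18.79 = 60.21 dB.
Σ 10^(L/10) = 1.424e+06 → L_total = 10·log₁₀(1.424e+06) = 61.54 dB.

61.5 dB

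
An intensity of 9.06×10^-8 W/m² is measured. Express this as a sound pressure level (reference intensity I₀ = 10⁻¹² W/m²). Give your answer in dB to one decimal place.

I/I₀ = 9.06×10^-8/10⁻¹² = 9.06×10^4, and L = 10·log₁₀(I/I₀).
L = 10·(0.9571 + 4) = 49.57 dB.

49.6 dB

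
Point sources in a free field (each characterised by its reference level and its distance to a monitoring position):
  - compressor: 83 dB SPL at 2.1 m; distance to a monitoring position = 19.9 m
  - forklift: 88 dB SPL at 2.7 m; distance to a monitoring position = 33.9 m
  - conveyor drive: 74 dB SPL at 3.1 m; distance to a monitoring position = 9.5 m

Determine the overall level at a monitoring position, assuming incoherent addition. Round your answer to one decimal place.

Apply inverse-square spreading to bring every level to the receiver, then sum 10^(L/10).
compressor: 83 − 20·log₁₀(19.9/2.1) = 83 − 19.53 = 63.47 dB SPL.
forklift: 88 − 20·log₁₀(33.9/2.7) = 88 − 21.98 = 66.02 dB SPL.
conveyor drive: 74 − 20·log₁₀(9.5/3.1) = 74 − 9.73 = 64.27 dB SPL.
Σ 10^(L/10) = 8.899e+06 → L_total = 10·log₁₀(8.899e+06) = 69.49 dB SPL.

69.5 dB SPL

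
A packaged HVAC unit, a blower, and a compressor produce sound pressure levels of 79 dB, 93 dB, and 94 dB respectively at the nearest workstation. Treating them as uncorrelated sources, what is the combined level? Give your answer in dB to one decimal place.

96.6 dB

For uncorrelated sources the intensities add, so convert each level to linear form, sum, and take 10·log₁₀ of the total.
Σ 10^(L/10) = 10^(79/10) + 10^(93/10) + 10^(94/10) = 4.587e+09.
L_total = 10·log₁₀(4.587e+09) = 96.61 dB.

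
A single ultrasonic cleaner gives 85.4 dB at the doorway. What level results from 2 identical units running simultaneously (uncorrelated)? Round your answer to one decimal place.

N identical incoherent sources raise the level by 10·log₁₀ N.
L_total = 85.4 + 10·log₁₀(2) = 85.4 + 3.010 = 88.41 dB.

88.4 dB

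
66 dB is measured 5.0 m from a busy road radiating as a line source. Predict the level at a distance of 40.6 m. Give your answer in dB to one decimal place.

56.9 dB

For a line source, L₂ = L₁ − 10·log₁₀(r₂/r₁).
L₂ = 66 − 10·log₁₀(40.6/5.0) = 66 − 9.096 = 56.90 dB.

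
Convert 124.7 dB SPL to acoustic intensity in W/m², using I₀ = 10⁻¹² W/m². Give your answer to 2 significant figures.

I/I₀ = 10^(124.7/10) = 2.951e+12, so I = 2.951e+12 × 10⁻¹² W/m².

3.0 W/m²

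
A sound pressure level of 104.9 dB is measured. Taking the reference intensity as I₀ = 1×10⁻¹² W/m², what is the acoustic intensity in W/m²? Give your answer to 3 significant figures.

L = 10·log₁₀(I/I₀) ⇒ I = I₀·10^(L/10) = 10⁻¹² × 10^10.49.

0.0309 W/m²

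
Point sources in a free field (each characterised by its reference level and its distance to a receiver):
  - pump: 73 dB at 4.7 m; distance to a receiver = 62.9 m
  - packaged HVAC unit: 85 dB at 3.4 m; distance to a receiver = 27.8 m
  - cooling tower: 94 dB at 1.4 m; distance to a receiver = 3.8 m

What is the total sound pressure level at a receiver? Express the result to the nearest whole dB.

85 dB

Propagate each source to the receiver with L = L_ref − 20·log₁₀(r/r_ref), then add intensities.
pump: 73 − 20·log₁₀(62.9/4.7) = 73 − 22.53 = 50.47 dB.
packaged HVAC unit: 85 − 20·log₁₀(27.8/3.4) = 85 − 18.25 = 66.75 dB.
cooling tower: 94 − 20·log₁₀(3.8/1.4) = 94 − 8.67 = 85.33 dB.
Σ 10^(L/10) = 3.458e+08 → L_total = 10·log₁₀(3.458e+08) = 85.39 dB.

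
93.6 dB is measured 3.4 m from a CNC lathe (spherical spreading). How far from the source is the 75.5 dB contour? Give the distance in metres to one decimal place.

27.3 m

For a point source L₁ − L₂ = 20·log₁₀(r₂/r₁), so r₂ = r₁·10^((L₁−L₂)/20).
r₂ = 3.4·10^((93.6−75.5)/20) = 3.4·10^(18.1/20) = 27.32 m.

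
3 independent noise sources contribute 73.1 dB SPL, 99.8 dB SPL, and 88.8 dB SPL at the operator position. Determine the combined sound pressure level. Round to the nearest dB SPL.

For uncorrelated sources the intensities add, so convert each level to linear form, sum, and take 10·log₁₀ of the total.
Σ 10^(L/10) = 10^(73.1/10) + 10^(99.8/10) + 10^(88.8/10) = 1.033e+10.
L_total = 10·log₁₀(1.033e+10) = 100.14 dB SPL.

100 dB SPL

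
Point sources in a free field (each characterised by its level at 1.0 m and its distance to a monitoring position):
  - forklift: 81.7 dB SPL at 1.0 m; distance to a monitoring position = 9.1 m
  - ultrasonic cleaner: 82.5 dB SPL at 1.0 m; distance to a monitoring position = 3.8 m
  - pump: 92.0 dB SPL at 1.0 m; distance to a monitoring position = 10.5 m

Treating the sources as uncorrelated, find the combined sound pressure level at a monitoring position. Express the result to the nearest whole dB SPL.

75 dB SPL

Apply inverse-square spreading to bring every level to the receiver, then sum 10^(L/10).
forklift: 81.7 − 20·log₁₀(9.1/1.0) = 81.7 − 19.18 = 62.52 dB SPL.
ultrasonic cleaner: 82.5 − 20·log₁₀(3.8/1.0) = 82.5 − 11.60 = 70.90 dB SPL.
pump: 92.0 − 20·log₁₀(10.5/1.0) = 92.0 − 20.42 = 71.58 dB SPL.
Σ 10^(L/10) = 2.848e+07 → L_total = 10·log₁₀(2.848e+07) = 74.54 dB SPL.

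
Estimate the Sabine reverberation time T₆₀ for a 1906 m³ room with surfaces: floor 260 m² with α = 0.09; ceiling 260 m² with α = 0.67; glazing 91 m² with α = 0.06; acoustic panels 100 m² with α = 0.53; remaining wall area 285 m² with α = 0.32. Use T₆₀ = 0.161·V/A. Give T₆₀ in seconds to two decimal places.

0.88 s

A = Σ Sᵢαᵢ = 260·0.09 + 260·0.67 + 91·0.06 + 100·0.53 + 285·0.32 = 347.26 m².
T₆₀ = 0.161·V/A = 0.161·1906/347.26 = 0.884 s.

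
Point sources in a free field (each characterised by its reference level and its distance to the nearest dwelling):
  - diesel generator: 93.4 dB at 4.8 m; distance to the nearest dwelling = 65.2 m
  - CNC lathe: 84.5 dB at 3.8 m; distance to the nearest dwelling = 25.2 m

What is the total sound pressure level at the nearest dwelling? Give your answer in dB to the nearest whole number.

73 dB

First find each source's level at the receiver (point-source: −20·log₁₀(r/r_ref)), then combine on an intensity basis.
diesel generator: 93.4 − 20·log₁₀(65.2/4.8) = 93.4 − 22.66 = 70.74 dB.
CNC lathe: 84.5 − 20·log₁₀(25.2/3.8) = 84.5 − 16.43 = 68.07 dB.
Σ 10^(L/10) = 1.827e+07 → L_total = 10·log₁₀(1.827e+07) = 72.62 dB.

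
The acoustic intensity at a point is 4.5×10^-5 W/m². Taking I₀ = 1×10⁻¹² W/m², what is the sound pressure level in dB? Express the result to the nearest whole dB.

77 dB

L = 10·log₁₀(I/I₀) = 10·log₁₀(4.5×10^-5/10⁻¹²) = 10·log₁₀(4.5×10^7).
L = 10·(0.6532 + 7) = 76.53 dB.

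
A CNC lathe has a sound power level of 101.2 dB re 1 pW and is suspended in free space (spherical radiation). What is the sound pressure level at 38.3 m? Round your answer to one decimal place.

58.5 dB

L_p = L_w − 10·log₁₀(4π·r²) with r = 38.3 m.
4π·r² = 1.843e+04 m², 10·log₁₀ of that is 42.656 dB.
L_p = 101.2 − 42.656 = 58.54 dB.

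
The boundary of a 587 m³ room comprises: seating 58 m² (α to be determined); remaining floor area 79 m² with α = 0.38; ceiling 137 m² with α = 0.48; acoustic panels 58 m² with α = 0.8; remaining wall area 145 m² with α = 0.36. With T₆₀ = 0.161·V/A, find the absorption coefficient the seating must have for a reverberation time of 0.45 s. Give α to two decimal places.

From T₆₀ = 0.161·V/A, the target T₆₀ = 0.45 s needs A = 0.161·587/0.45 = 210.02 m².
Absorption from the other surfaces = 79·0.38 + 137·0.48 + 58·0.8 + 145·0.36 = 194.38 m², so the seating must supply 15.64 m² over 58 m².
α = 15.64/58 = 0.270.

0.27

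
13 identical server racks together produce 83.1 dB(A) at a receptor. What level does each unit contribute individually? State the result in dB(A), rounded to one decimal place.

72.0 dB(A)

13 equal contributions raise the level by 10·log₁₀ 13 = 11.139 dB, so each unit alone gives 83.1 − 11.139.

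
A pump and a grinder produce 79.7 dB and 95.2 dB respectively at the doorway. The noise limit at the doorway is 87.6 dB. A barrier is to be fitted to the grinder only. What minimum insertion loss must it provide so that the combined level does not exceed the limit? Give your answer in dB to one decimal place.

8.4 dB

The untreated sources together contribute 10^(79.7/10) = 9.333e+07, i.e. 79.70 dB.
To meet 87.6 dB overall, the treated grinder may contribute at most 10^(87.6/10) − 9.333e+07 = 4.821e+08, i.e. 86.83 dB.
Required insertion loss = 95.2 − 86.83 = 8.37 dB.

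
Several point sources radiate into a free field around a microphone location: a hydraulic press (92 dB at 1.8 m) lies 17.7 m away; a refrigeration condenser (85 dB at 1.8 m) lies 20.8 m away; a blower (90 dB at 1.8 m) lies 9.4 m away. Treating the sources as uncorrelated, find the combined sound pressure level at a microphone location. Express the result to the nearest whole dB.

First find each source's level at the receiver (point-source: −20·log₁₀(r/r_ref)), then combine on an intensity basis.
hydraulic press: 92 − 20·log₁₀(17.7/1.8) = 92 − 19.85 = 72.15 dB.
refrigeration condenser: 85 − 20·log₁₀(20.8/1.8) = 85 − 21.26 = 63.74 dB.
blower: 90 − 20·log₁₀(9.4/1.8) = 90 − 14.36 = 75.64 dB.
Σ 10^(L/10) = 5.543e+07 → L_total = 10·log₁₀(5.543e+07) = 77.44 dB.

77 dB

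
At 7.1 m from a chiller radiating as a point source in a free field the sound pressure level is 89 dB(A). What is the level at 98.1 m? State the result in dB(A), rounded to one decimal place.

66.2 dB(A)

Point-source attenuation: ΔL = 20·log₁₀(r₂/r₁) = 20·log₁₀(98.1/7.1) = 22.808 dB.
L₂ = 89 − 20·log₁₀(98.1/7.1) = 89 − 22.808 = 66.19 dB(A).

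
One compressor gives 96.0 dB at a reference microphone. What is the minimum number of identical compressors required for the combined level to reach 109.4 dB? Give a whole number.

The shortfall is 109.4 − 96.0 = 13.4 dB, and N units add 10·log₁₀ N, so need 10·log₁₀ N ≥ 13.4.
N ≥ 10^(13.4/10) = 21.878, so N = 22.

22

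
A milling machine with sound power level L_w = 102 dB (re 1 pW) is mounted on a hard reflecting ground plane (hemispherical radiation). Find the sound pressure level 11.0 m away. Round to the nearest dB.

Free-field hemispherical radiation: L_p = L_w − 10·log₁₀(2π·r²), r = 11.0 m.
2π·r² = 760.3 m², 10·log₁₀ of that is 28.810 dB.
L_p = 102 − 28.810 = 73.19 dB.

73 dB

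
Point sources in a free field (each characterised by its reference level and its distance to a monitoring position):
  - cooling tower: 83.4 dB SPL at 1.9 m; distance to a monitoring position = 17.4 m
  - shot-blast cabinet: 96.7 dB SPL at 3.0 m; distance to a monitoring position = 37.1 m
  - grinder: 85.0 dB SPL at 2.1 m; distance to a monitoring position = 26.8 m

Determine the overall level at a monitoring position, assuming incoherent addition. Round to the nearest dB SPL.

75 dB SPL

First find each source's level at the receiver (point-source: −20·log₁₀(r/r_ref)), then combine on an intensity basis.
cooling tower: 83.4 − 20·log₁₀(17.4/1.9) = 83.4 − 19.24 = 64.16 dB SPL.
shot-blast cabinet: 96.7 − 20·log₁₀(37.1/3.0) = 96.7 − 21.85 = 74.85 dB SPL.
grinder: 85.0 − 20·log₁₀(26.8/2.1) = 85.0 − 22.12 = 62.88 dB SPL.
Σ 10^(L/10) = 3.513e+07 → L_total = 10·log₁₀(3.513e+07) = 75.46 dB SPL.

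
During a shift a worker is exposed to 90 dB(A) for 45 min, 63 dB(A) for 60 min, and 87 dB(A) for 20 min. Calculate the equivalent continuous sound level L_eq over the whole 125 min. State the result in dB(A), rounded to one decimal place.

86.4 dB(A)

Weight each interval's intensity by its duration and average over T = 125 min:
Σ tᵢ·10^(Lᵢ/10) = 45·10^(90/10) + 60·10^(63/10) + 20·10^(87/10) = 5.514e+10.
L_eq = 10·log₁₀(5.514e+10/125) = 86.45 dB(A).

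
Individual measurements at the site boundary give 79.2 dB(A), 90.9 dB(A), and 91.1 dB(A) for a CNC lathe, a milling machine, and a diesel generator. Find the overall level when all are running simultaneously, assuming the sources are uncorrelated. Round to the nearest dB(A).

Incoherent sources combine by intensity addition: L_total = 10·log₁₀(Σ 10^(L_i/10)).
Σ 10^(L/10) = 10^(79.2/10) + 10^(90.9/10) + 10^(91.1/10) = 2.602e+09.
L_total = 10·log₁₀(2.602e+09) = 94.15 dB(A).

94 dB(A)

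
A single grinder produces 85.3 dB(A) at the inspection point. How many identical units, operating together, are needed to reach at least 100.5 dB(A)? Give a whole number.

Need L₁ + 10·log₁₀ N ≥ 100.5, i.e. log₁₀ N ≥ 1.52.
N ≥ 10^(15.2/10) = 33.113, so N = 34.

34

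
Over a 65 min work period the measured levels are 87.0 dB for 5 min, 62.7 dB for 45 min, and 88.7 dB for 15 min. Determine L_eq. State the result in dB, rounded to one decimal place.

Weight each interval's intensity by its duration and average over T = 65 min:
Σ tᵢ·10^(Lᵢ/10) = 5·10^(87.0/10) + 45·10^(62.7/10) + 15·10^(88.7/10) = 1.371e+10.
L_eq = 10·log₁₀(1.371e+10/65) = 83.24 dB.

83.2 dB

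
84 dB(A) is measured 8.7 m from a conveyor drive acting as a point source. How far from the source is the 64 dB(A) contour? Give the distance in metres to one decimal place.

The 20.0 dB drop corresponds to a distance ratio of 10^(20.0/20) for a point source.
r₂ = 8.7·10^((84−64)/20) = 8.7·10^(20.0/20) = 87.00 m.

87.0 m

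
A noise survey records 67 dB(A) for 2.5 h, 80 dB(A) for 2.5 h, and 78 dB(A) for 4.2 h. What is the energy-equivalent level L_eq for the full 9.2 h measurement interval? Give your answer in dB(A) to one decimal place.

Weight each interval's intensity by its duration and average over T = 9.2 h:
Σ tᵢ·10^(Lᵢ/10) = 2.5·10^(67/10) + 2.5·10^(80/10) + 4.2·10^(78/10) = 5.275e+08.
L_eq = 10·log₁₀(5.275e+08/9.2) = 77.58 dB(A).

77.6 dB(A)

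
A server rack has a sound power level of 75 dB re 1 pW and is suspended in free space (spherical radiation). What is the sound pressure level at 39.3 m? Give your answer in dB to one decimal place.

L_p = L_w − 10·log₁₀(4π·r²) with r = 39.3 m.
4π·r² = 1.941e+04 m², 10·log₁₀ of that is 42.880 dB.
L_p = 75 − 42.880 = 32.12 dB.

32.1 dB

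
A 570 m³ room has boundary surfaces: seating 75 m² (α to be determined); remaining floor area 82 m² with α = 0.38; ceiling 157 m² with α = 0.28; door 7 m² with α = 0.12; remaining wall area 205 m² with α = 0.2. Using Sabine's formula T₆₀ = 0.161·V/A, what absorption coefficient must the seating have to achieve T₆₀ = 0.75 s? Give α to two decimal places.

From T₆₀ = 0.161·V/A, the target T₆₀ = 0.75 s needs A = 0.161·570/0.75 = 122.36 m².
Absorption from the other surfaces = 82·0.38 + 157·0.28 + 7·0.12 + 205·0.2 = 116.96 m², so the seating must supply 5.40 m² over 75 m².
α = 5.40/75 = 0.072.

0.07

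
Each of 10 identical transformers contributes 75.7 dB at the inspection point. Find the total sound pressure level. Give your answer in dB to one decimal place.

85.7 dB

L_total = L₁ + 10·log₁₀ N for N identical incoherent sources.
L_total = 75.7 + 10·log₁₀(10) = 75.7 + 10.000 = 85.70 dB.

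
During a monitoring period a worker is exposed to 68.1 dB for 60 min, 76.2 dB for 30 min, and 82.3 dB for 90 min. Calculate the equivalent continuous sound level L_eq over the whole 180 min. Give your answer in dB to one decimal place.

79.7 dB

Weight each interval's intensity by its duration and average over T = 180 min:
Σ tᵢ·10^(Lᵢ/10) = 60·10^(68.1/10) + 30·10^(76.2/10) + 90·10^(82.3/10) = 1.692e+10.
L_eq = 10·log₁₀(1.692e+10/180) = 79.73 dB.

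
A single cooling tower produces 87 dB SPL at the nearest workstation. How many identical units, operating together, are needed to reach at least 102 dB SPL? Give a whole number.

Need L₁ + 10·log₁₀ N ≥ 102, i.e. log₁₀ N ≥ 1.50.
N ≥ 10^(15.0/10) = 31.623, so N = 32.

32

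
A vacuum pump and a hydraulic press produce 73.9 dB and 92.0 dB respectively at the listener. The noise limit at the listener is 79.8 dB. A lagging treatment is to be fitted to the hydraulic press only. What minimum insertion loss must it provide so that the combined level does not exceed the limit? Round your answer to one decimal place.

The untreated sources together contribute 10^(73.9/10) = 2.455e+07, i.e. 73.90 dB.
To meet 79.8 dB overall, the treated hydraulic press may contribute at most 10^(79.8/10) − 2.455e+07 = 7.095e+07, i.e. 78.51 dB.
Required insertion loss = 92.0 − 78.51 = 13.49 dB.

13.5 dB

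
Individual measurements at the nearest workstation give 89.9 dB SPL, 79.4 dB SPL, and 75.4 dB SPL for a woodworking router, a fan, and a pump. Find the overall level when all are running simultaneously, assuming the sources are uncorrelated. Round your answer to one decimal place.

Incoherent sources combine by intensity addition: L_total = 10·log₁₀(Σ 10^(L_i/10)).
Σ 10^(L/10) = 10^(89.9/10) + 10^(79.4/10) + 10^(75.4/10) = 1.099e+09.
L_total = 10·log₁₀(1.099e+09) = 90.41 dB SPL.

90.4 dB SPL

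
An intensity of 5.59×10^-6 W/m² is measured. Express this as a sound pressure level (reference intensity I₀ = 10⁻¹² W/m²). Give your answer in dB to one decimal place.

67.5 dB

I/I₀ = 5.59×10^-6/10⁻¹² = 5.59×10^6, and L = 10·log₁₀(I/I₀).
L = 10·(0.7474 + 6) = 67.47 dB.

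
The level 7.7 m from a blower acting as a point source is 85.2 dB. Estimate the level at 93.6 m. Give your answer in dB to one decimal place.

63.5 dB

Spherical spreading from a point source gives a 20·log₁₀(r₂/r₁) drop.
L₂ = 85.2 − 20·log₁₀(93.6/7.7) = 85.2 − 21.696 = 63.50 dB.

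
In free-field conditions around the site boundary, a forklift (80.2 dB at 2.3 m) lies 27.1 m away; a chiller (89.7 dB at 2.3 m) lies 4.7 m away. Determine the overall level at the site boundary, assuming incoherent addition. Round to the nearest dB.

Propagate each source to the receiver with L = L_ref − 20·log₁₀(r/r_ref), then add intensities.
forklift: 80.2 − 20·log₁₀(27.1/2.3) = 80.2 − 21.42 = 58.78 dB.
chiller: 89.7 − 20·log₁₀(4.7/2.3) = 89.7 − 6.21 = 83.49 dB.
Σ 10^(L/10) = 2.242e+08 → L_total = 10·log₁₀(2.242e+08) = 83.51 dB.

84 dB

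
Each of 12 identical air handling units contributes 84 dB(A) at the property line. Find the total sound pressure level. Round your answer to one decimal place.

N identical incoherent sources raise the level by 10·log₁₀ N.
L_total = 84 + 10·log₁₀(12) = 84 + 10.792 = 94.79 dB(A).

94.8 dB(A)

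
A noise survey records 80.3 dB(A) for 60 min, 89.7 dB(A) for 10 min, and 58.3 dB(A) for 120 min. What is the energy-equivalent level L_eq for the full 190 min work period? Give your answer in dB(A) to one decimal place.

79.2 dB(A)

Weight each interval's intensity by its duration and average over T = 190 min:
Σ tᵢ·10^(Lᵢ/10) = 60·10^(80.3/10) + 10·10^(89.7/10) + 120·10^(58.3/10) = 1.584e+10.
L_eq = 10·log₁₀(1.584e+10/190) = 79.21 dB(A).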